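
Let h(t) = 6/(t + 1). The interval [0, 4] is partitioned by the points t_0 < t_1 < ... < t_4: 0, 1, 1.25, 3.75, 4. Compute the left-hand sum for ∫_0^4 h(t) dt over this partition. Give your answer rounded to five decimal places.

Subinterval widths: 1, 0.25, 2.5, 0.25.
Left endpoints: 0, 1, 1.25, 3.75.
h(0) = 6, h(1) = 3, h(1.25) = 8/3, h(3.75) = 24/19.
Sum = Σ Δt_i · h(t_i).
Sum ≈ 13.73246.

13.73246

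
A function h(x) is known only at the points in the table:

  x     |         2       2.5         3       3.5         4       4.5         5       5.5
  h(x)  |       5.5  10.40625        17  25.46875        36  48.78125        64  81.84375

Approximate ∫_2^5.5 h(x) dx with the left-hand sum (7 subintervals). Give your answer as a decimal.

Δx = 0.5.
Sum = 0.5·[5.5 + 10.40625 + 17 + 25.46875 + 36 + 48.78125 + 64] = 103.578125.

103.578125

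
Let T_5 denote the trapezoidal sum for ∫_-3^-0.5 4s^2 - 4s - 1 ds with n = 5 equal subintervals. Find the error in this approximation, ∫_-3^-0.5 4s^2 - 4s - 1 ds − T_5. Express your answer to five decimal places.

Exact integral: ∫_-3^-0.5 f(s) ds ≈ 50.8333333.
T_5 = 51.25.
Error ≈ 50.8333333 − 51.25 ≈ -0.41667.

-0.41667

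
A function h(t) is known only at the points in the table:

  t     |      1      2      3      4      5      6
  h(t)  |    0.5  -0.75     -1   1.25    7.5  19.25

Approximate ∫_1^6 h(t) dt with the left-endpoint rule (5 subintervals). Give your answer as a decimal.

7.5

Δt = 1.
Sum = 1·[0.5 + (-0.75) + (-1) + 1.25 + 7.5] = 7.5.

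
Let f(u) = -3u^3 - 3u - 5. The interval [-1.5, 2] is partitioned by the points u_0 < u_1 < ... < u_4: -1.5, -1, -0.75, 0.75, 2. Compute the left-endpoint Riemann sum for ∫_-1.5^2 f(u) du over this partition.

Subinterval widths: 0.5, 0.25, 1.5, 1.25.
Left endpoints: -1.5, -1, -0.75, 0.75.
f(-1.5) = 9.625, f(-1) = 1, f(-0.75) = -1.484375, f(0.75) = -8.515625.
Sum = Σ Δu_i · f(u_i).
Sum = -7.80859375.

-7.80859375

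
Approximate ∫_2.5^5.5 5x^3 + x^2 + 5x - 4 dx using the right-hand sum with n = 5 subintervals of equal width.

1442.055

Δx = (5.5 − 2.5)/5 = 0.6.
Right endpoints: 3.1, 3.7, 4.3, 4.9, 5.5.
f(3.1) = 170.065, f(3.7) = 281.455, f(4.3) = 433.525, f(4.9) = 632.755, f(5.5) = 885.625.
Sum = Δx · [f(3.1) + f(3.7) + f(4.3) + f(4.9) + f(5.5)].
Sum = 1442.055.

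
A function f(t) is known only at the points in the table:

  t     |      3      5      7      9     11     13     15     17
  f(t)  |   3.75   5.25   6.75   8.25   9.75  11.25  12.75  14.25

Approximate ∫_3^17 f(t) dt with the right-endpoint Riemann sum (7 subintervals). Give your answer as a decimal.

136.5

Δt = 2.
Sum = 2·[5.25 + 6.75 + 8.25 + 9.75 + 11.25 + 12.75 + 14.25] = 136.5.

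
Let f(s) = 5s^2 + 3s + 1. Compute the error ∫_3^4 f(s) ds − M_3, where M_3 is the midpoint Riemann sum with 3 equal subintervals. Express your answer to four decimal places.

Exact integral: ∫_3^4 f(s) ds ≈ 73.166667.
M_3 ≈ 73.120370.
Error ≈ 73.166667 − 73.120370 ≈ 0.0463.

0.0463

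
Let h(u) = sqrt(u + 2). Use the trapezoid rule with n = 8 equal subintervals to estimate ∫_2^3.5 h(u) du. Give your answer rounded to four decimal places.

Δu = (3.5 − 2)/8 = 0.1875.
h(2) ≈ 2.0000, h(2.1875) ≈ 2.0463, h(2.375) ≈ 2.0917, h(2.5625) ≈ 2.1360, h(2.75) ≈ 2.1794, h(2.9375) ≈ 2.2220, h(3.125) ≈ 2.2638, h(3.3125) ≈ 2.3049, h(3.5) ≈ 2.3452.
T_8 = (Δu/2)·[h(u_0) + 2h(u_1) + ... + 2h(u_{7}) + h(u_8)].
Sum ≈ 3.2657.

3.2657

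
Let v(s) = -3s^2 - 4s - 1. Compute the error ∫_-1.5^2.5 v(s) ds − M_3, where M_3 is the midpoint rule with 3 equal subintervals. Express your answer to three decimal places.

-1.778

Exact integral: ∫_-1.5^2.5 v(s) ds = -31.
M_3 ≈ -29.22222.
Error ≈ -31 − (-29.22222) ≈ -1.778.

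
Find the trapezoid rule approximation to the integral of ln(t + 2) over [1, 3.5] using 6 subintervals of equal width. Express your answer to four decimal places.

Δt = (3.5 − 1)/6 = 5/12.
f(1) ≈ 1.0986, f(17/12) ≈ 1.2287, f(11/6) ≈ 1.3437, f(2.25) ≈ 1.4469, f(8/3) ≈ 1.5404, f(37/12) ≈ 1.6260, f(3.5) ≈ 1.7047.
T_6 = (Δt/2)·[f(t_0) + 2f(t_1) + ... + 2f(t_{5}) + f(t_6)].
Sum ≈ 3.5781.

3.5781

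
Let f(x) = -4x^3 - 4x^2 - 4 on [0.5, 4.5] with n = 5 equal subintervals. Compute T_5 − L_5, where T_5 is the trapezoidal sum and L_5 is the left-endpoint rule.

-177.6

T_5 = -561.84.
L_5 = -384.24.
T_5 − L_5 = -177.6.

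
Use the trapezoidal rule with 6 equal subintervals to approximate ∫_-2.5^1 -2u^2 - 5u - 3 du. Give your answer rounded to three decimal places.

-8.855

Δu = (1 − (-2.5))/6 = 7/12.
f(-2.5) = -3, f(-23/12) = -55/72, f(-4/3) = 1/9, f(-0.75) = -0.375, f(-1/6) = -20/9, f(5/12) = -391/72, f(1) = -10.
T_6 = (Δu/2)·[f(u_0) + 2f(u_1) + ... + 2f(u_{5}) + f(u_6)].
Sum ≈ -8.855.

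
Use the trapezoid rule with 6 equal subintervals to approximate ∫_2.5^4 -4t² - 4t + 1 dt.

-82.5625

Δt = (4 − 2.5)/6 = 0.25.
f(2.5) = -34, f(2.75) = -40.25, f(3) = -47, f(3.25) = -54.25, f(3.5) = -62, f(3.75) = -70.25, f(4) = -79.
T_6 = (Δt/2)·[f(t_0) + 2f(t_1) + ... + 2f(t_{5}) + f(t_6)].
Sum = -82.5625.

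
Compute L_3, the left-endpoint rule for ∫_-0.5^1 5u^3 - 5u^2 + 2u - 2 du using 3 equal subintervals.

Δu = (1 − (-0.5))/3 = 0.5.
Left endpoints: -0.5, 0, 0.5.
f(-0.5) = -4.875, f(0) = -2, f(0.5) = -1.625.
Sum = Δu · [f(-0.5) + f(0) + f(0.5)].
Sum = -4.25.

-4.25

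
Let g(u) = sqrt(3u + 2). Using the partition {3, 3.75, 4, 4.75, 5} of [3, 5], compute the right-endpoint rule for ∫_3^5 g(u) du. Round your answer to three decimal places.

Subinterval widths: 0.75, 0.25, 0.75, 0.25.
Right endpoints: 3.75, 4, 4.75, 5.
g(3.75) ≈ 3.640, g(4) ≈ 3.742, g(4.75) ≈ 4.031, g(5) ≈ 4.123.
Sum = Σ Δu_i · g(u_i).
Sum ≈ 7.720.

7.720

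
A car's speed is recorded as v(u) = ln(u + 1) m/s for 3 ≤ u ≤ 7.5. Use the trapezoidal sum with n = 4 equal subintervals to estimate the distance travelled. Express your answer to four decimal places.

8.1315

Δu = (7.5 − 3)/4 = 1.125.
v(3) ≈ 1.3863, v(4.125) ≈ 1.6341, v(5.25) ≈ 1.8326, v(6.375) ≈ 1.9981, v(7.5) ≈ 2.1401.
T_4 = (Δu/2)·[v(u_0) + 2v(u_1) + 2v(u_2) + 2v(u_3) + v(u_4)].
Sum ≈ 8.1315.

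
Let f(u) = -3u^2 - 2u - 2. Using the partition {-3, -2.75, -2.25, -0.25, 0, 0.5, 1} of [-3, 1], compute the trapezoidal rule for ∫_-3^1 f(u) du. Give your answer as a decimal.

Subinterval widths: 0.25, 0.5, 2, 0.25, 0.5, 0.5.
f(-3) = -23, f(-2.75) = -19.1875, f(-2.25) = -12.6875, f(-0.25) = -1.6875, f(0) = -2, f(0.5) = -3.75, f(1) = -7.
On each subinterval the trapezoid contributes (Δu_i/2)·[f(u_{i-1}) + f(u_i)].
Sum = -32.203125.

-32.203125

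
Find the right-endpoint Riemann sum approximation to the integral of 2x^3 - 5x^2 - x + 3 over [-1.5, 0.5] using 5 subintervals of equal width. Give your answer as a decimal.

1.24

Δx = (0.5 − (-1.5))/5 = 0.4.
Right endpoints: -1.1, -0.7, -0.3, 0.1, 0.5.
f(-1.1) = -4.612, f(-0.7) = 0.564, f(-0.3) = 2.796, f(0.1) = 2.852, f(0.5) = 1.5.
Sum = Δx · [f(-1.1) + f(-0.7) + f(-0.3) + f(0.1) + f(0.5)].
Sum = 1.24.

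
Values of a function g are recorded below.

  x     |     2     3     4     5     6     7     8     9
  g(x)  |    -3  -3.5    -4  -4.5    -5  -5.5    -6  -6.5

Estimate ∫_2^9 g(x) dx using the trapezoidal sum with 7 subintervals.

Δx = 1.
T_7 = (1/2)·[(-3) + 2·(-3.5) + 2·(-4) + 2·(-4.5) + 2·(-5) + 2·(-5.5) + 2·(-6) + (-6.5)] = -33.25.

-33.25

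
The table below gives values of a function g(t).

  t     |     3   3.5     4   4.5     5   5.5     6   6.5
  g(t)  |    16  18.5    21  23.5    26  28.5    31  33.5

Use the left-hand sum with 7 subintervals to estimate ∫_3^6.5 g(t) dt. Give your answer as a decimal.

82.25

Δt = 0.5.
Sum = 0.5·[16 + 18.5 + 21 + 23.5 + 26 + 28.5 + 31] = 82.25.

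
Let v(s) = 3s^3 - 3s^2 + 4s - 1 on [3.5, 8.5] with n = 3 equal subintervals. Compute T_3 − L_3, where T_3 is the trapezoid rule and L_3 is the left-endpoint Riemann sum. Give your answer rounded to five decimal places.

1294.79167

T_3 ≈ 3464.3055556.
L_3 ≈ 2169.5138889.
T_3 − L_3 ≈ 1294.79167.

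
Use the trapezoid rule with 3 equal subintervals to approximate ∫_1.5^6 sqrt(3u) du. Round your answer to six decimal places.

14.784323

Δu = (6 − 1.5)/3 = 1.5.
f(1.5) ≈ 2.121320, f(3) ≈ 3.000000, f(4.5) ≈ 3.674235, f(6) ≈ 4.242641.
T_3 = (Δu/2)·[f(u_0) + 2f(u_1) + 2f(u_2) + f(u_3)].
Sum ≈ 14.784323.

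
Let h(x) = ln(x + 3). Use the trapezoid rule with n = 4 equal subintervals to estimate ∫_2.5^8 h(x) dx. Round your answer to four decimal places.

Δx = (8 − 2.5)/4 = 1.375.
h(2.5) ≈ 1.7047, h(3.875) ≈ 1.9279, h(5.25) ≈ 2.1102, h(6.625) ≈ 2.2644, h(8) ≈ 2.3979.
T_4 = (Δx/2)·[h(x_0) + 2h(x_1) + 2h(x_2) + 2h(x_3) + h(x_4)].
Sum ≈ 11.4865.

11.4865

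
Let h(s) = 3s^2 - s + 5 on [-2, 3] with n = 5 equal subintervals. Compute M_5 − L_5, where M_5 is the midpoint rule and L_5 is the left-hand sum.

M_5 = 56.25.
L_5 = 55.
M_5 − L_5 = 1.25.

1.25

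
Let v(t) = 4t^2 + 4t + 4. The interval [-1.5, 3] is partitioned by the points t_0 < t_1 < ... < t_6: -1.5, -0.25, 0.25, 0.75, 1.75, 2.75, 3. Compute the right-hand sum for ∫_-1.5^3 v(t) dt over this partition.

92.8125

Subinterval widths: 1.25, 0.5, 0.5, 1, 1, 0.25.
Right endpoints: -0.25, 0.25, 0.75, 1.75, 2.75, 3.
v(-0.25) = 3.25, v(0.25) = 5.25, v(0.75) = 9.25, v(1.75) = 23.25, v(2.75) = 45.25, v(3) = 52.
Sum = Σ Δt_i · v(t_i).
Sum = 92.8125.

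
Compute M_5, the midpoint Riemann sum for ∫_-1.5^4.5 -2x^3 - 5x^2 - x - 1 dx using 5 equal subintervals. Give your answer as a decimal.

Δx = (4.5 − (-1.5))/5 = 1.2.
Midpoints: -0.9, 0.3, 1.5, 2.7, 3.9.
f(-0.9) = -2.692, f(0.3) = -1.804, f(1.5) = -20.5, f(2.7) = -79.516, f(3.9) = -199.588.
Sum = Δx · [f(-0.9) + f(0.3) + f(1.5) + f(2.7) + f(3.9)].
Sum = -364.92.

-364.92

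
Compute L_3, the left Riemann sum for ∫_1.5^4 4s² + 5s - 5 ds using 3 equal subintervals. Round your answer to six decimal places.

75.740741

Δs = (4 − 1.5)/3 = 5/6.
Left endpoints: 1.5, 7/3, 19/6.
f(1.5) = 11.5, f(7/3) = 256/9, f(19/6) = 917/18.
Sum = Δs · [f(1.5) + f(7/3) + f(19/6)].
Sum ≈ 75.740741.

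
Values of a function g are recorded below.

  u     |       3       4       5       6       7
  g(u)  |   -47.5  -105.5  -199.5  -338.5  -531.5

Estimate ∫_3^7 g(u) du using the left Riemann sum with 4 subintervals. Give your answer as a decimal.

Δu = 1.
Sum = 1·[(-47.5) + (-105.5) + (-199.5) + (-338.5)] = -691.

-691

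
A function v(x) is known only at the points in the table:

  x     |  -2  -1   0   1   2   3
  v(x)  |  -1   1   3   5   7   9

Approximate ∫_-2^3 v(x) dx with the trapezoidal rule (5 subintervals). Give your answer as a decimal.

Δx = 1.
T_5 = (1/2)·[(-1) + 2·1 + 2·3 + 2·5 + 2·7 + 9] = 20.

20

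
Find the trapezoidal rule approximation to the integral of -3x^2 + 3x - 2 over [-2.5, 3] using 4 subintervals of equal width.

Δx = (3 − (-2.5))/4 = 1.375.
f(-2.5) = -28.25, f(-1.125) = -9.171875, f(0.25) = -1.4375, f(1.625) = -5.046875, f(3) = -20.
T_4 = (Δx/2)·[f(x_0) + 2f(x_1) + 2f(x_2) + 2f(x_3) + f(x_4)].
Sum = -54.69921875.

-54.69921875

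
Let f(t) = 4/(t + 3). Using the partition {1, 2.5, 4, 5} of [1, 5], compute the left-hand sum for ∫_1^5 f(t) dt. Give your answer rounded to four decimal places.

3.1623

Subinterval widths: 1.5, 1.5, 1.
Left endpoints: 1, 2.5, 4.
f(1) = 1, f(2.5) = 8/11, f(4) = 4/7.
Sum = Σ Δt_i · f(t_i).
Sum ≈ 3.1623.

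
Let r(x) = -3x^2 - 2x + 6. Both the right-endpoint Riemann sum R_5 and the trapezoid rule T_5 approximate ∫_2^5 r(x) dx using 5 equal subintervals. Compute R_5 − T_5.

-20.7

R_5 = -141.24.
T_5 = -120.54.
R_5 − T_5 = -20.7.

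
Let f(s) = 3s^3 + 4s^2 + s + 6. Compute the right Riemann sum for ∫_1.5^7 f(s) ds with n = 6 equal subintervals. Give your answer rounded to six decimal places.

Δs = (7 − 1.5)/6 = 11/12.
Right endpoints: 29/12, 10/3, 4.25, 31/6, 73/12, 7.
f(29/12) = 14231/192, f(10/3) = 1484/9, f(4.25) = 312.796875, f(31/6) = 12761/24, f(73/12) = 481241/576, f(7) = 1238.
Sum = Δs · [f(29/12) + f(10/3) + f(4.25) + ...].
Sum ≈ 2893.918258.

2893.918258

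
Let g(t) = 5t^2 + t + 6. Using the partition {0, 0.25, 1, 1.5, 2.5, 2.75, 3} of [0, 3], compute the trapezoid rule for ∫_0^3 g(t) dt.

68.828125

Subinterval widths: 0.25, 0.75, 0.5, 1, 0.25, 0.25.
g(0) = 6, g(0.25) = 6.5625, g(1) = 12, g(1.5) = 18.75, g(2.5) = 39.75, g(2.75) = 46.5625, g(3) = 54.
On each subinterval the trapezoid contributes (Δt_i/2)·[g(t_{i-1}) + g(t_i)].
Sum = 68.828125.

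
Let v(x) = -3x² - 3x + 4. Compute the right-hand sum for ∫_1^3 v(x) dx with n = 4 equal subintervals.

-37.75

Δx = (3 − 1)/4 = 0.5.
Right endpoints: 1.5, 2, 2.5, 3.
v(1.5) = -7.25, v(2) = -14, v(2.5) = -22.25, v(3) = -32.
Sum = Δx · [v(1.5) + v(2) + v(2.5) + v(3)].
Sum = -37.75.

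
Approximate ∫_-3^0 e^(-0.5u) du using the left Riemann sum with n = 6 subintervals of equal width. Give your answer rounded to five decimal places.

Δu = (0 − (-3))/6 = 0.5.
Left endpoints: -3, -2.5, -2, -1.5, -1, -0.5.
f(-3) ≈ 4.48169, f(-2.5) ≈ 3.49034, f(-2) ≈ 2.71828, f(-1.5) ≈ 2.11700, f(-1) ≈ 1.64872, f(-0.5) ≈ 1.28403.
Sum = Δu · [f(-3) + f(-2.5) + f(-2) + ...].
Sum ≈ 7.87003.

7.87003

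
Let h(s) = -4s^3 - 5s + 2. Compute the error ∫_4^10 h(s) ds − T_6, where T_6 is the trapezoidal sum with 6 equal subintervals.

84

Exact integral: ∫_4^10 h(s) ds = -9942.
T_6 = -10026.
Error = -9942 − (-10026) = 84.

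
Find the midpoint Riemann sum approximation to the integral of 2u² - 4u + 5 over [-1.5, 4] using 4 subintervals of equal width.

Δu = (4 − (-1.5))/4 = 1.375.
Midpoints: -0.8125, 0.5625, 1.9375, 3.3125.
f(-0.8125) = 9.5703125, f(0.5625) = 3.3828125, f(1.9375) = 4.7578125, f(3.3125) = 13.6953125.
Sum = Δu · [f(-0.8125) + f(0.5625) + f(1.9375) + f(3.3125)].
Sum = 43.18359375.

43.18359375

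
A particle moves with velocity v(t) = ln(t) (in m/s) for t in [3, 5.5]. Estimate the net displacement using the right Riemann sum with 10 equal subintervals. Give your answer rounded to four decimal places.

Δt = (5.5 − 3)/10 = 0.25.
Right endpoints: 3.25, 3.5, 3.75, 4, 4.25, 4.5, 4.75, 5, 5.25, 5.5.
v(3.25) ≈ 1.1787, v(3.5) ≈ 1.2528, v(3.75) ≈ 1.3218, v(4) ≈ 1.3863, v(4.25) ≈ 1.4469, v(4.5) ≈ 1.5041, v(4.75) ≈ 1.5581, v(5) ≈ 1.6094, v(5.25) ≈ 1.6582, v(5.5) ≈ 1.7047.
Sum = Δt · [v(3.25) + v(3.5) + v(3.75) + ...].
Sum ≈ 3.6553.

3.6553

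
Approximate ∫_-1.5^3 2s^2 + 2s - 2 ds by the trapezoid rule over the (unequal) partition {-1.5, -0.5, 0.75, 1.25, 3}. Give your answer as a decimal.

20.8125

Subinterval widths: 1, 1.25, 0.5, 1.75.
f(-1.5) = -0.5, f(-0.5) = -2.5, f(0.75) = 0.625, f(1.25) = 3.625, f(3) = 22.
On each subinterval the trapezoid contributes (Δs_i/2)·[f(s_{i-1}) + f(s_i)].
Sum = 20.8125.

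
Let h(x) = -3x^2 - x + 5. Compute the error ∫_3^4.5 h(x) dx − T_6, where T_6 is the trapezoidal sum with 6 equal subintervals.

Exact integral: ∫_3^4.5 h(x) dx = -62.25.
T_6 = -62.296875.
Error = -62.25 − (-62.296875) = 0.046875.

0.046875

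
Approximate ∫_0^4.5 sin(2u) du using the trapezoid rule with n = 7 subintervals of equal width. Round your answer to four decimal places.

0.8202

Δu = (4.5 − 0)/7 = 9/14.
f(0) ≈ 0.0000, f(9/14) ≈ 0.9596, f(9/7) ≈ 0.5398, f(27/14) ≈ -0.6560, f(18/7) ≈ -0.9088, f(45/14) ≈ 0.1449, f(27/7) ≈ 0.9903, f(4.5) ≈ 0.4121.
T_7 = (Δu/2)·[f(u_0) + 2f(u_1) + ... + 2f(u_{6}) + f(u_7)].
Sum ≈ 0.8202.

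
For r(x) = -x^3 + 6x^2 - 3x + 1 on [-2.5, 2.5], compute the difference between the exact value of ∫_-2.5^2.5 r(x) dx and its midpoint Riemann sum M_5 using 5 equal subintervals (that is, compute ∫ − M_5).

2.5

Exact integral: ∫_-2.5^2.5 r(x) dx = 67.5.
M_5 = 65.
Error = 67.5 − 65 = 2.5.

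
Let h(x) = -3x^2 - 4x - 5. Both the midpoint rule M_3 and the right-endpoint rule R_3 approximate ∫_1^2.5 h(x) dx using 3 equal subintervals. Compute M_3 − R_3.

5.71875

M_3 = -32.53125.
R_3 = -38.25.
M_3 − R_3 = 5.71875.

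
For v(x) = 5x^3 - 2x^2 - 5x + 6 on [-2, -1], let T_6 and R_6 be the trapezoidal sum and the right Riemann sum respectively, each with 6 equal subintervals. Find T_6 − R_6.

-3

T_6 ≈ -10.030093.
R_6 ≈ -7.030093.
T_6 − R_6 = -3.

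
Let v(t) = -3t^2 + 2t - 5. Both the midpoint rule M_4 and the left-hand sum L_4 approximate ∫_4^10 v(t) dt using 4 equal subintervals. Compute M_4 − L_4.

-169.875

M_4 = -878.625.
L_4 = -708.75.
M_4 − L_4 = -169.875.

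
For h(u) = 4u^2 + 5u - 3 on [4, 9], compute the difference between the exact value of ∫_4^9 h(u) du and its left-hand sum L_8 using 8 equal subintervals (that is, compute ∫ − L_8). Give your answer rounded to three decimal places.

87.760

Exact integral: ∫_4^9 h(u) du ≈ 1034.16667.
L_8 = 946.40625.
Error ≈ 1034.16667 − 946.40625 ≈ 87.760.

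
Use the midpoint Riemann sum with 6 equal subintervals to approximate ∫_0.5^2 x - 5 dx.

Δx = (2 − 0.5)/6 = 0.25.
Midpoints: 0.625, 0.875, 1.125, 1.375, 1.625, 1.875.
f(0.625) = -4.375, f(0.875) = -4.125, f(1.125) = -3.875, f(1.375) = -3.625, f(1.625) = -3.375, f(1.875) = -3.125.
Sum = Δx · [f(0.625) + f(0.875) + f(1.125) + ...].
Sum = -5.625.

-5.625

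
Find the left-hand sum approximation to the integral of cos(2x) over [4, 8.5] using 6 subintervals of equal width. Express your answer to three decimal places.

-0.737

Δx = (8.5 − 4)/6 = 0.75.
Left endpoints: 4, 4.75, 5.5, 6.25, 7, 7.75.
f(4) ≈ -0.146, f(4.75) ≈ -0.997, f(5.5) ≈ 0.004, f(6.25) ≈ 0.998, f(7) ≈ 0.137, f(7.75) ≈ -0.978.
Sum = Δx · [f(4) + f(4.75) + f(5.5) + ...].
Sum ≈ -0.737.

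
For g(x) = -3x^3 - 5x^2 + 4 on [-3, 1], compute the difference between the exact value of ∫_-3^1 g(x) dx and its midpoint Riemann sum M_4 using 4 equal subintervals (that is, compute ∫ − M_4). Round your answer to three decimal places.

1.333

Exact integral: ∫_-3^1 g(x) dx ≈ 29.33333.
M_4 = 28.
Error ≈ 29.33333 − 28 ≈ 1.333.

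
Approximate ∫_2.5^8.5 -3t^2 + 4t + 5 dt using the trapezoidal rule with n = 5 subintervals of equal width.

Δt = (8.5 − 2.5)/5 = 1.2.
f(2.5) = -3.75, f(3.7) = -21.27, f(4.9) = -47.43, f(6.1) = -82.23, f(7.3) = -125.67, f(8.5) = -177.75.
T_5 = (Δt/2)·[f(t_0) + 2f(t_1) + ... + 2f(t_{4}) + f(t_5)].
Sum = -440.82.

-440.82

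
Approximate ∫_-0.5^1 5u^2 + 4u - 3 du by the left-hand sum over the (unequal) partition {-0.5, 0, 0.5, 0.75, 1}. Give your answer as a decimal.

-2.609375

Subinterval widths: 0.5, 0.5, 0.25, 0.25.
Left endpoints: -0.5, 0, 0.5, 0.75.
f(-0.5) = -3.75, f(0) = -3, f(0.5) = 0.25, f(0.75) = 2.8125.
Sum = Σ Δu_i · f(u_i).
Sum = -2.609375.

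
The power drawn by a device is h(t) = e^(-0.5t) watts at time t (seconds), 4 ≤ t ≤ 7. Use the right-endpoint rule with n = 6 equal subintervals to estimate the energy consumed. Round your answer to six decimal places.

0.185085

Δt = (7 − 4)/6 = 0.5.
Right endpoints: 4.5, 5, 5.5, 6, 6.5, 7.
h(4.5) ≈ 0.105399, h(5) ≈ 0.082085, h(5.5) ≈ 0.063928, h(6) ≈ 0.049787, h(6.5) ≈ 0.038774, h(7) ≈ 0.030197.
Sum = Δt · [h(4.5) + h(5) + h(5.5) + ...].
Sum ≈ 0.185085.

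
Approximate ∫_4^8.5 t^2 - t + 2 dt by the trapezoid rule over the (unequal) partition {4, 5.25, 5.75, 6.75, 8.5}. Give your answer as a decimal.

165.65625

Subinterval widths: 1.25, 0.5, 1, 1.75.
f(4) = 14, f(5.25) = 24.3125, f(5.75) = 29.3125, f(6.75) = 40.8125, f(8.5) = 65.75.
On each subinterval the trapezoid contributes (Δt_i/2)·[f(t_{i-1}) + f(t_i)].
Sum = 165.65625.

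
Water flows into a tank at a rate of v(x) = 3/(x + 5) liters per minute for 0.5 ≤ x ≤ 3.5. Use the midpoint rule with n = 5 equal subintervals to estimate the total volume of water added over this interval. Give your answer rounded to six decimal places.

1.305092

Δx = (3.5 − 0.5)/5 = 0.6.
Midpoints: 0.8, 1.4, 2, 2.6, 3.2.
v(0.8) = 15/29, v(1.4) = 0.46875, v(2) = 3/7, v(2.6) = 15/38, v(3.2) = 15/41.
Sum = Δx · [v(0.8) + v(1.4) + v(2) + v(2.6) + v(3.2)].
Sum ≈ 1.305092.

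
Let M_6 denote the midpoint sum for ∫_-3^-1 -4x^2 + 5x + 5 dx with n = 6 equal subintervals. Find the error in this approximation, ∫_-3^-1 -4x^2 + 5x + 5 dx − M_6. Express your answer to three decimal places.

Exact integral: ∫_-3^-1 f(x) dx ≈ -44.66667.
M_6 ≈ -44.59259.
Error ≈ -44.66667 − (-44.59259) ≈ -0.074.

-0.074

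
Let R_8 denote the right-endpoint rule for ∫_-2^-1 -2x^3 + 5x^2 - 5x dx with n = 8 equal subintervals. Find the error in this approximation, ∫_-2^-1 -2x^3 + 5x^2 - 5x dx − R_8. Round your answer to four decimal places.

2.0885

Exact integral: ∫_-2^-1 f(x) dx ≈ 26.666667.
R_8 = 24.578125.
Error ≈ 26.666667 − 24.578125 ≈ 2.0885.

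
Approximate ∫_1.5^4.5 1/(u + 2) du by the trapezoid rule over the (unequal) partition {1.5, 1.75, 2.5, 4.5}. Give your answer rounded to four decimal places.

0.6284

Subinterval widths: 0.25, 0.75, 2.
f(1.5) = 2/7, f(1.75) = 4/15, f(2.5) = 2/9, f(4.5) = 2/13.
On each subinterval the trapezoid contributes (Δu_i/2)·[f(u_{i-1}) + f(u_i)].
Sum ≈ 0.6284.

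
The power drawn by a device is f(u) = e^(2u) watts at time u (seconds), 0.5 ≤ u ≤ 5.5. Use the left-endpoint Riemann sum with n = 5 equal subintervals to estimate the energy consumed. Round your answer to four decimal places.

Δu = (5.5 − 0.5)/5 = 1.
Left endpoints: 0.5, 1.5, 2.5, 3.5, 4.5.
f(0.5) ≈ 2.7183, f(1.5) ≈ 20.0855, f(2.5) ≈ 148.4132, f(3.5) ≈ 1096.6332, f(4.5) ≈ 8103.0839.
Sum = Δu · [f(0.5) + f(1.5) + f(2.5) + f(3.5) + f(4.5)].
Sum ≈ 9370.9341.

9370.9341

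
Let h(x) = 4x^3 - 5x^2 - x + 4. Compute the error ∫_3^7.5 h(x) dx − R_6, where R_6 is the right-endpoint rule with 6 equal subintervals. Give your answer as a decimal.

Exact integral: ∫_3^7.5 h(x) dx = 2419.3125.
R_6 = 2945.8125.
Error = 2419.3125 − 2945.8125 = -526.5.

-526.5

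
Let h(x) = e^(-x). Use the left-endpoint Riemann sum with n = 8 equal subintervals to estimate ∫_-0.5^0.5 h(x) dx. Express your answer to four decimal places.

Δx = (0.5 − (-0.5))/8 = 0.125.
Left endpoints: -0.5, -0.375, -0.25, -0.125, 0, 0.125, 0.25, 0.375.
h(-0.5) ≈ 1.6487, h(-0.375) ≈ 1.4550, h(-0.25) ≈ 1.2840, h(-0.125) ≈ 1.1331, h(0) ≈ 1.0000, h(0.125) ≈ 0.8825, h(0.25) ≈ 0.7788, h(0.375) ≈ 0.6873.
Sum = Δx · [h(-0.5) + h(-0.375) + h(-0.25) + ...].
Sum ≈ 1.1087.

1.1087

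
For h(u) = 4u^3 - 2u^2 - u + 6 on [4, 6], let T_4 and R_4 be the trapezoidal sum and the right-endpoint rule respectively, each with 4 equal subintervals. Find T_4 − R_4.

-141.5

T_4 = 945.5.
R_4 = 1087.
T_4 − R_4 = -141.5.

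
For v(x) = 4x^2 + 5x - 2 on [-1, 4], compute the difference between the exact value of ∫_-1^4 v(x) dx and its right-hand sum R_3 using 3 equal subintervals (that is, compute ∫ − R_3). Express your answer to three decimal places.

-80.093

Exact integral: ∫_-1^4 v(x) dx ≈ 114.16667.
R_3 ≈ 194.25926.
Error ≈ 114.16667 − 194.25926 ≈ -80.093.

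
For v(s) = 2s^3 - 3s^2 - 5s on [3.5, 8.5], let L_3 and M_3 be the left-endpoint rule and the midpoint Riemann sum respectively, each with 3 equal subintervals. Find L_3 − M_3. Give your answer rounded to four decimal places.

L_3 ≈ 1108.888889.
M_3 ≈ 1775.555556.
L_3 − M_3 ≈ -666.6667.

-666.6667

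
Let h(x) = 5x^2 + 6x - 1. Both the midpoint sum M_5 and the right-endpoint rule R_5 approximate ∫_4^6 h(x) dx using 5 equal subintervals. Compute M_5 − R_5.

M_5 = 311.2.
R_5 = 334.
M_5 − R_5 = -22.8.

-22.8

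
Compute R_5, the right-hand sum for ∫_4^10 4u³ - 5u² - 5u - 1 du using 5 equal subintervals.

Δu = (10 − 4)/5 = 1.2.
Right endpoints: 5.2, 6.4, 7.6, 8.8, 10.
f(5.2) = 400.232, f(6.4) = 810.776, f(7.6) = 1428.104, f(8.8) = 2293.688, f(10) = 3449.
Sum = Δu · [f(5.2) + f(6.4) + f(7.6) + f(8.8) + f(10)].
Sum = 10058.16.

10058.16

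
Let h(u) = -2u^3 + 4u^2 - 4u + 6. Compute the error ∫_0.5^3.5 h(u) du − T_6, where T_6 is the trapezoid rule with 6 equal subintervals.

1

Exact integral: ∫_0.5^3.5 h(u) du = -24.
T_6 = -25.
Error = -24 − (-25) = 1.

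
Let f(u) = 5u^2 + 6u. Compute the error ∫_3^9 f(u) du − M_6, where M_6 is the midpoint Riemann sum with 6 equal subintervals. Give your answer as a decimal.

Exact integral: ∫_3^9 f(u) du = 1386.
M_6 = 1383.5.
Error = 1386 − 1383.5 = 2.5.

2.5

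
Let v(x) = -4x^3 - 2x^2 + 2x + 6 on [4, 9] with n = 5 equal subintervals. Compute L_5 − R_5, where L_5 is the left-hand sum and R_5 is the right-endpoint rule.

L_5 = -5330.
R_5 = -8110.
L_5 − R_5 = 2780.

2780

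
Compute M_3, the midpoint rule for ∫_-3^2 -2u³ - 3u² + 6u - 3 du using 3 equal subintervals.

-32.5

Δu = (2 − (-3))/3 = 5/3.
Midpoints: -13/6, -0.5, 7/6.
f(-13/6) = -263/27, f(-0.5) = -6.5, f(7/6) = -88/27.
Sum = Δu · [f(-13/6) + f(-0.5) + f(7/6)].
Sum = -32.5.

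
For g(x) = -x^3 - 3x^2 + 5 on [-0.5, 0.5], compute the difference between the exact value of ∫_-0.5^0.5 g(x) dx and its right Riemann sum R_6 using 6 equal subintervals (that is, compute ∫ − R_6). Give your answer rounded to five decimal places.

0.03472

Exact integral: ∫_-0.5^0.5 g(x) dx = 4.75.
R_6 ≈ 4.7152778.
Error ≈ 4.75 − 4.7152778 ≈ 0.03472.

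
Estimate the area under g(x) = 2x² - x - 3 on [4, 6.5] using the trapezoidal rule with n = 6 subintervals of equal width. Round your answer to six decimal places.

119.936343

Δx = (6.5 − 4)/6 = 5/12.
g(4) = 25, g(53/12) = 2275/72, g(29/6) = 350/9, g(5.25) = 46.875, g(17/3) = 500/9, g(73/12) = 4675/72, g(6.5) = 75.
T_6 = (Δx/2)·[g(x_0) + 2g(x_1) + ... + 2g(x_{5}) + g(x_6)].
Sum ≈ 119.936343.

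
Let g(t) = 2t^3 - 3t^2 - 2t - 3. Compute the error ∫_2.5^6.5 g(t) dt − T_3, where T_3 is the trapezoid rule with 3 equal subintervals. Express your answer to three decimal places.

Exact integral: ∫_2.5^6.5 g(t) dt = 566.
T_3 ≈ 594.44444.
Error ≈ 566 − 594.44444 ≈ -28.444.

-28.444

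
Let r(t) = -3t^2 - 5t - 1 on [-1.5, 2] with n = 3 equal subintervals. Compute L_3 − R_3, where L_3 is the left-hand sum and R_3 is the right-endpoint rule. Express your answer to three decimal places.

26.542

L_3 ≈ -8.36111.
R_3 ≈ -34.90278.
L_3 − R_3 ≈ 26.542.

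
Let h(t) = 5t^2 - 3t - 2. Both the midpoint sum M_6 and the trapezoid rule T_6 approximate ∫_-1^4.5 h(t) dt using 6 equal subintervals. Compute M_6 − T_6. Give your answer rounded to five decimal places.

-5.77691

M_6 ≈ 111.7410301.
T_6 ≈ 117.5179398.
M_6 − T_6 ≈ -5.77691.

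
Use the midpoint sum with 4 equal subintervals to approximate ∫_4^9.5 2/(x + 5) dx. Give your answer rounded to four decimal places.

Δx = (9.5 − 4)/4 = 1.375.
Midpoints: 4.6875, 6.0625, 7.4375, 8.8125.
f(4.6875) = 32/155, f(6.0625) = 32/177, f(7.4375) = 32/199, f(8.8125) = 32/221.
Sum = Δx · [f(4.6875) + f(6.0625) + f(7.4375) + f(8.8125)].
Sum ≈ 0.9527.

0.9527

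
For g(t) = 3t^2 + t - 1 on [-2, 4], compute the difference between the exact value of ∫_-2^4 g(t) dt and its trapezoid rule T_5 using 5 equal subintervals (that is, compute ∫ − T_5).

-4.32

Exact integral: ∫_-2^4 g(t) dt = 72.
T_5 = 76.32.
Error = 72 − 76.32 = -4.32.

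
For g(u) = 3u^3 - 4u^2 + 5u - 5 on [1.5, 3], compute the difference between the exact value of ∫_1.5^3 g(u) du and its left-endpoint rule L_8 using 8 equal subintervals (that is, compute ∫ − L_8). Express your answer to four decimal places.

4.6736

Exact integral: ∫_1.5^3 g(u) du = 34.828125.
L_8 ≈ 30.154541.
Error ≈ 34.828125 − 30.154541 ≈ 4.6736.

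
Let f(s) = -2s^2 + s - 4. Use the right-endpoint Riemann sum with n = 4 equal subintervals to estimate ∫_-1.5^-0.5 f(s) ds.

Δs = (-0.5 − (-1.5))/4 = 0.25.
Right endpoints: -1.25, -1, -0.75, -0.5.
f(-1.25) = -8.375, f(-1) = -7, f(-0.75) = -5.875, f(-0.5) = -5.
Sum = Δs · [f(-1.25) + f(-1) + f(-0.75) + f(-0.5)].
Sum = -6.5625.

-6.5625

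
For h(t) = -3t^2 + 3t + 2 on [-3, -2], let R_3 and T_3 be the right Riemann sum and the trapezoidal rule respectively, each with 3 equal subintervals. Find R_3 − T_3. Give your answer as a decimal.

R_3 ≈ -21.55556.
T_3 ≈ -24.55556.
R_3 − T_3 = 3.

3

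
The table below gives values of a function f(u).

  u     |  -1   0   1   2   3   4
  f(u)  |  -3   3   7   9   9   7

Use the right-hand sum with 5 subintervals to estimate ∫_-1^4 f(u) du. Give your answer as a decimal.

35

Δu = 1.
Sum = 1·[3 + 7 + 9 + 9 + 7] = 35.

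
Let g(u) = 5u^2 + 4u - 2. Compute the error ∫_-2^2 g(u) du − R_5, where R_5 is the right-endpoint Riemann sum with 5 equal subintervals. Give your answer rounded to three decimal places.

Exact integral: ∫_-2^2 g(u) du ≈ 18.66667.
R_5 = 27.2.
Error ≈ 18.66667 − 27.2 ≈ -8.533.

-8.533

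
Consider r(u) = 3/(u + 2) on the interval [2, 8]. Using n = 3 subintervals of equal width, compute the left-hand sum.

Δu = (8 − 2)/3 = 2.
Left endpoints: 2, 4, 6.
r(2) = 0.75, r(4) = 0.5, r(6) = 0.375.
Sum = Δu · [r(2) + r(4) + r(6)].
Sum = 3.25.

3.25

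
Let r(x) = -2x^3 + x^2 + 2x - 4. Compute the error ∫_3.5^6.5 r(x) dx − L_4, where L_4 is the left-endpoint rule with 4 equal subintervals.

-152.15625

Exact integral: ∫_3.5^6.5 r(x) dx = -722.25.
L_4 = -570.09375.
Error = -722.25 − (-570.09375) = -152.15625.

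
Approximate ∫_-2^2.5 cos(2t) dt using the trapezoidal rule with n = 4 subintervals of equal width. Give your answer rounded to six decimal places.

-0.461201

Δt = (2.5 − (-2))/4 = 1.125.
f(-2) ≈ -0.653644, f(-0.875) ≈ -0.178246, f(0.25) ≈ 0.877583, f(1.375) ≈ -0.924302, f(2.5) ≈ 0.283662.
T_4 = (Δt/2)·[f(t_0) + 2f(t_1) + 2f(t_2) + 2f(t_3) + f(t_4)].
Sum ≈ -0.461201.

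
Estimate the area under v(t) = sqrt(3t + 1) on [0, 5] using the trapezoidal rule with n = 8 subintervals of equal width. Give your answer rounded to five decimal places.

Δt = (5 − 0)/8 = 0.625.
v(0) ≈ 1.00000, v(0.625) ≈ 1.69558, v(1.25) ≈ 2.17945, v(1.875) ≈ 2.57391, v(2.5) ≈ 2.91548, v(3.125) ≈ 3.22102, v(3.75) ≈ 3.50000, v(4.375) ≈ 3.75832, v(5) ≈ 4.00000.
T_8 = (Δt/2)·[v(t_0) + 2v(t_1) + ... + 2v(t_{7}) + v(t_8)].
Sum ≈ 13.96485.

13.96485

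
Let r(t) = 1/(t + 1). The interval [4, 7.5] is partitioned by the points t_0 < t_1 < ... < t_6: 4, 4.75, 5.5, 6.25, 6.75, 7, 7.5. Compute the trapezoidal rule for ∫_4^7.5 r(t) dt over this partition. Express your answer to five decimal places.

0.53170

Subinterval widths: 0.75, 0.75, 0.75, 0.5, 0.25, 0.5.
r(4) = 0.2, r(4.75) = 4/23, r(5.5) = 2/13, r(6.25) = 4/29, r(6.75) = 4/31, r(7) = 0.125, r(7.5) = 2/17.
On each subinterval the trapezoid contributes (Δt_i/2)·[r(t_{i-1}) + r(t_i)].
Sum ≈ 0.53170.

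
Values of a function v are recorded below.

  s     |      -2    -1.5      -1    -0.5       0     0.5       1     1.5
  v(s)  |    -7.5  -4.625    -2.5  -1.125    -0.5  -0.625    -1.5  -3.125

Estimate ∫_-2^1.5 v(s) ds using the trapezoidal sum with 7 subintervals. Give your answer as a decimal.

-8.09375

Δs = 0.5.
T_7 = (0.5/2)·[(-7.5) + 2·(-4.625) + 2·(-2.5) + 2·(-1.125) + 2·(-0.5) + 2·(-0.625) + 2·(-1.5) + (-3.125)] = -8.09375.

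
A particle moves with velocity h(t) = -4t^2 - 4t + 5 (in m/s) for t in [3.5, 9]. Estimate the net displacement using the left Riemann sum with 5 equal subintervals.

-865.92

Δt = (9 − 3.5)/5 = 1.1.
Left endpoints: 3.5, 4.6, 5.7, 6.8, 7.9.
h(3.5) = -58, h(4.6) = -98.04, h(5.7) = -147.76, h(6.8) = -207.16, h(7.9) = -276.24.
Sum = Δt · [h(3.5) + h(4.6) + h(5.7) + h(6.8) + h(7.9)].
Sum = -865.92.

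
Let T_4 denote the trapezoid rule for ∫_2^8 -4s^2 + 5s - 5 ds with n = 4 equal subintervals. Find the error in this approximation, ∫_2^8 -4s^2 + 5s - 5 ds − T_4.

Exact integral: ∫_2^8 f(s) ds = -552.
T_4 = -561.
Error = -552 − (-561) = 9.

9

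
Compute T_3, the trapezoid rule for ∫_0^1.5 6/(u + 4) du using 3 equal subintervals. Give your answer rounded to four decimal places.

1.9144

Δu = (1.5 − 0)/3 = 0.5.
f(0) = 1.5, f(0.5) = 4/3, f(1) = 1.2, f(1.5) = 12/11.
T_3 = (Δu/2)·[f(u_0) + 2f(u_1) + 2f(u_2) + f(u_3)].
Sum ≈ 1.9144.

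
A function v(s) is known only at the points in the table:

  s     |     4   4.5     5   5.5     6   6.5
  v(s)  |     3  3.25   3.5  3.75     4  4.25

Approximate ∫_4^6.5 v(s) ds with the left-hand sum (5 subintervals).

8.75

Δs = 0.5.
Sum = 0.5·[3 + 3.25 + 3.5 + 3.75 + 4] = 8.75.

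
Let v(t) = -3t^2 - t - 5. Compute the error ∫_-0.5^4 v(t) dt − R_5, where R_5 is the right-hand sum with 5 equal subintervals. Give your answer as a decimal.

Exact integral: ∫_-0.5^4 v(t) dt = -94.5.
R_5 = -119.61.
Error = -94.5 − (-119.61) = 25.11.

25.11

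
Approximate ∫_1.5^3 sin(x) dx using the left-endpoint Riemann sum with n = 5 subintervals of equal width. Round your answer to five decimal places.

Δx = (3 − 1.5)/5 = 0.3.
Left endpoints: 1.5, 1.8, 2.1, 2.4, 2.7.
f(1.5) ≈ 0.99749, f(1.8) ≈ 0.97385, f(2.1) ≈ 0.86321, f(2.4) ≈ 0.67546, f(2.7) ≈ 0.42738.
Sum = Δx · [f(1.5) + f(1.8) + f(2.1) + f(2.4) + f(2.7)].
Sum ≈ 1.18122.

1.18122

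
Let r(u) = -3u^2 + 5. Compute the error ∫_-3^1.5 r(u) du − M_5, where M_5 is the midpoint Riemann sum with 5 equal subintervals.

-0.91125

Exact integral: ∫_-3^1.5 r(u) du = -7.875.
M_5 = -6.96375.
Error = -7.875 − (-6.96375) = -0.91125.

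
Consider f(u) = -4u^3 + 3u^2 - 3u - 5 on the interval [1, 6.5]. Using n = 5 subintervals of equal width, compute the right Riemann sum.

Δu = (6.5 − 1)/5 = 1.1.
Right endpoints: 2.1, 3.2, 4.3, 5.4, 6.5.
f(2.1) = -35.114, f(3.2) = -114.952, f(4.3) = -280.458, f(5.4) = -563.576, f(6.5) = -996.25.
Sum = Δu · [f(2.1) + f(3.2) + f(4.3) + f(5.4) + f(6.5)].
Sum = -2189.385.

-2189.385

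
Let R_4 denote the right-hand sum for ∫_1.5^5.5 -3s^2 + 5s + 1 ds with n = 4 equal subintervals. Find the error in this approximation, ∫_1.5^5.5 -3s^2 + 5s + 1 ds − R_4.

34

Exact integral: ∫_1.5^5.5 f(s) ds = -89.
R_4 = -123.
Error = -89 − (-123) = 34.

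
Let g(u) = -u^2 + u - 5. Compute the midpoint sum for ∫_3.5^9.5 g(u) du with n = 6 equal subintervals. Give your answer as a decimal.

Δu = (9.5 − 3.5)/6 = 1.
Midpoints: 4, 5, 6, 7, 8, 9.
g(4) = -17, g(5) = -25, g(6) = -35, g(7) = -47, g(8) = -61, g(9) = -77.
Sum = Δu · [g(4) + g(5) + g(6) + ...].
Sum = -262.

-262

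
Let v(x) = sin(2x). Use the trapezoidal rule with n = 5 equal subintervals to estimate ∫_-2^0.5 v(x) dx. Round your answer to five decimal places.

-0.54638

Δx = (0.5 − (-2))/5 = 0.5.
v(-2) ≈ 0.75680, v(-1.5) ≈ -0.14112, v(-1) ≈ -0.90930, v(-0.5) ≈ -0.84147, v(0) ≈ 0.00000, v(0.5) ≈ 0.84147.
T_5 = (Δx/2)·[v(x_0) + 2v(x_1) + ... + 2v(x_{4}) + v(x_5)].
Sum ≈ -0.54638.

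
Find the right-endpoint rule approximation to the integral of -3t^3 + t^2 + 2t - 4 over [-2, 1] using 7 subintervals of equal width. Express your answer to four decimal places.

Δt = (1 − (-2))/7 = 3/7.
Right endpoints: -11/7, -8/7, -5/7, -2/7, 1/7, 4/7, 1.
f(-11/7) = 2390/343, f(-8/7) = -172/343, f(-5/7) = -1312/343, f(-2/7) = -1516/343, f(1/7) = -1270/343, f(4/7) = -1060/343, f(1) = -4.
Sum = Δt · [f(-11/7) + f(-8/7) + f(-5/7) + ...].
Sum ≈ -5.3878.

-5.3878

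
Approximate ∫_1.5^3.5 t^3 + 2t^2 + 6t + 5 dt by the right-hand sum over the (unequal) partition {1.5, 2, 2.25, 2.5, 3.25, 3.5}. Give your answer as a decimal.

Subinterval widths: 0.5, 0.25, 0.25, 0.75, 0.25.
Right endpoints: 2, 2.25, 2.5, 3.25, 3.5.
f(2) = 33, f(2.25) = 40.015625, f(2.5) = 48.125, f(3.25) = 79.953125, f(3.5) = 93.375.
Sum = Σ Δt_i · f(t_i).
Sum = 121.84375.

121.84375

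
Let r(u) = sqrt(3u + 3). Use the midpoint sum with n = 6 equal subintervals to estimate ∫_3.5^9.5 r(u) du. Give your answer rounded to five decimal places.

Δu = (9.5 − 3.5)/6 = 1.
Midpoints: 4, 5, 6, 7, 8, 9.
r(4) ≈ 3.87298, r(5) ≈ 4.24264, r(6) ≈ 4.58258, r(7) ≈ 4.89898, r(8) ≈ 5.19615, r(9) ≈ 5.47723.
Sum = Δu · [r(4) + r(5) + r(6) + ...].
Sum ≈ 28.27056.

28.27056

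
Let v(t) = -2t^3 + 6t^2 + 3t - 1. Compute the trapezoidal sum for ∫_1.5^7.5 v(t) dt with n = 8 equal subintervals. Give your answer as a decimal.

-679.3125

Δt = (7.5 − 1.5)/8 = 0.75.
v(1.5) = 10.25, v(2.25) = 13.34375, v(3) = 8, v(3.75) = -10.84375, v(4.5) = -48.25, v(5.25) = -109.28125, v(6) = -199, v(6.75) = -322.46875, v(7.5) = -484.75.
T_8 = (Δt/2)·[v(t_0) + 2v(t_1) + ... + 2v(t_{7}) + v(t_8)].
Sum = -679.3125.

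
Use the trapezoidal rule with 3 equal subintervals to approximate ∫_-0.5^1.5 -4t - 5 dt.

Δt = (1.5 − (-0.5))/3 = 2/3.
f(-0.5) = -3, f(1/6) = -17/3, f(5/6) = -25/3, f(1.5) = -11.
T_3 = (Δt/2)·[f(t_0) + 2f(t_1) + 2f(t_2) + f(t_3)].
Sum = -14.

-14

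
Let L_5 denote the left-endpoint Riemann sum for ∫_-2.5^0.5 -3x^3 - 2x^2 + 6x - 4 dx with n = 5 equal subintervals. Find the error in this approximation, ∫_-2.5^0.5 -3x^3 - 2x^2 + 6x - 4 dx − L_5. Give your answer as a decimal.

-6.435

Exact integral: ∫_-2.5^0.5 f(x) dx = -11.25.
L_5 = -4.815.
Error = -11.25 − (-4.815) = -6.435.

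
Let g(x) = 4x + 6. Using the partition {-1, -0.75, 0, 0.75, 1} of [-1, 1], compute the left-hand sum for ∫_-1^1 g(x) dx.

Subinterval widths: 0.25, 0.75, 0.75, 0.25.
Left endpoints: -1, -0.75, 0, 0.75.
g(-1) = 2, g(-0.75) = 3, g(0) = 6, g(0.75) = 9.
Sum = Σ Δx_i · g(x_i).
Sum = 9.5.

9.5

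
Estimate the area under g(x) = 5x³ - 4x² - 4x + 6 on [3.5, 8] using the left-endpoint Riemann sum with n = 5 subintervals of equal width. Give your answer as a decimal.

3326.1075

Δx = (8 − 3.5)/5 = 0.9.
Left endpoints: 3.5, 4.4, 5.3, 6.2, 7.1.
g(3.5) = 157.375, g(4.4) = 336.88, g(5.3) = 616.825, g(6.2) = 1019.08, g(7.1) = 1565.515.
Sum = Δx · [g(3.5) + g(4.4) + g(5.3) + g(6.2) + g(7.1)].
Sum = 3326.1075.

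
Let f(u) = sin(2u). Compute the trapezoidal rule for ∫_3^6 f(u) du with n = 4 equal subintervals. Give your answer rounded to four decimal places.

Δu = (6 − 3)/4 = 0.75.
f(3) ≈ -0.2794, f(3.75) ≈ 0.9380, f(4.5) ≈ 0.4121, f(5.25) ≈ -0.8797, f(6) ≈ -0.5366.
T_4 = (Δu/2)·[f(u_0) + 2f(u_1) + 2f(u_2) + 2f(u_3) + f(u_4)].
Sum ≈ 0.0468.

0.0468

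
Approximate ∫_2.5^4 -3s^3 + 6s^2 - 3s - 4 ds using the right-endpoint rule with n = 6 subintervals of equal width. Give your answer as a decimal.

-98.33203125

Δs = (4 − 2.5)/6 = 0.25.
Right endpoints: 2.75, 3, 3.25, 3.5, 3.75, 4.
f(2.75) = -29.265625, f(3) = -40, f(3.25) = -53.359375, f(3.5) = -69.625, f(3.75) = -89.078125, f(4) = -112.
Sum = Δs · [f(2.75) + f(3) + f(3.25) + ...].
Sum = -98.33203125.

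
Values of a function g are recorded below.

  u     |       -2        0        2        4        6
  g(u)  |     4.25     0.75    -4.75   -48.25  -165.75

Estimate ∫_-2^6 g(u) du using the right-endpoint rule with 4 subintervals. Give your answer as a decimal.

Δu = 2.
Sum = 2·[0.75 + (-4.75) + (-48.25) + (-165.75)] = -436.

-436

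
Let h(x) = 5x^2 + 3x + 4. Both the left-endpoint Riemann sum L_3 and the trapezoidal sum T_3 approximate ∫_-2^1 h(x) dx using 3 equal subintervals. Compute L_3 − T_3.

L_3 = 28.
T_3 = 25.
L_3 − T_3 = 3.

3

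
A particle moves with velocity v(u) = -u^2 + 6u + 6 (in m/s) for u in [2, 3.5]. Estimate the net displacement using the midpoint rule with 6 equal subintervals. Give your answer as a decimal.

Δu = (3.5 − 2)/6 = 0.25.
Midpoints: 2.125, 2.375, 2.625, 2.875, 3.125, 3.375.
v(2.125) = 14.234375, v(2.375) = 14.609375, v(2.625) = 14.859375, v(2.875) = 14.984375, v(3.125) = 14.984375, v(3.375) = 14.859375.
Sum = Δu · [v(2.125) + v(2.375) + v(2.625) + ...].
Sum = 22.1328125.

22.1328125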